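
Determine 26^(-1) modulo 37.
Since 37 is prime, by Fermat 26^(-1) ≡ 26^{35} ≡ 10 mod 37. Verify: 26 × 10 = 260 ≡ 1 mod 37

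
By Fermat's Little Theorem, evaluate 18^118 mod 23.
By Fermat: 18^{22} ≡ 1 mod 23. 118 = 5×22 + 8. So 18^{118} ≡ 18^{8} ≡ 16 mod 23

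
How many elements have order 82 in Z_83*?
Number of primitive roots mod 83 = φ(p-1) = φ(82) = 40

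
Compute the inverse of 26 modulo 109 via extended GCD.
Extended GCD: 26(21) + 109(-5) = 1. So 26^(-1) ≡ 21 (mod 109). Verify: 26 × 21 = 546 ≡ 1 (mod 109)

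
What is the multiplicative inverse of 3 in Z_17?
Since 17 is prime, by Fermat 3^(-1) ≡ 3^{15} ≡ 6 (mod 17). Verify: 3 × 6 = 18 ≡ 1 (mod 17)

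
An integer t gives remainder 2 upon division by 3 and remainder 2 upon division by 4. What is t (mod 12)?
M = 3 × 4 = 12. M₁ = 4, y₁ ≡ 1 (mod 3). M₂ = 3, y₂ ≡ 3 (mod 4). t = 2×4×1 + 2×3×3 ≡ 2 (mod 12)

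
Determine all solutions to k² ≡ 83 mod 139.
The square roots of 83 mod 139 are 120 and 19. Verify: 120² = 14400 ≡ 83 mod 139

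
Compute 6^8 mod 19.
By repeated squaring mod 19: 6^{1}≡6, 6^{2}≡17, 6^{4}≡4, 6^{8}≡16. So 6^{8} ≡ 16 mod 19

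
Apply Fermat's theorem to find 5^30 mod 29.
By Fermat: 5^{28} ≡ 1 mod 29. So 5^{30} = 5^{28} · 5^{2} ≡ 5^{2} ≡ 25 mod 29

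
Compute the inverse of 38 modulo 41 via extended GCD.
Extended GCD: 38(-14) + 41(13) = 1. So 38^(-1) ≡ -14 ≡ 27 (mod 41). Verify: 38 × 27 = 1026 ≡ 1 (mod 41)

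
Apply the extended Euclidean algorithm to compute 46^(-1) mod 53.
Extended GCD: 46(15) + 53(-13) = 1. So 46^(-1) ≡ 15 mod 53. Verify: 46 × 15 = 690 ≡ 1 mod 53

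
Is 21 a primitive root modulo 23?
ord_23(21) divides 22. For each prime q|22: 21^{11}≡22, 21^{2}≡4, none ≡ 1. So 21 has order 22 and is a primitive root mod 23.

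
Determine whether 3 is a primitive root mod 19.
ord_19(3) divides 18. For each prime q|18: 3^{9}≡18, 3^{6}≡7, none ≡ 1. So 3 has order 18 and is a primitive root mod 19.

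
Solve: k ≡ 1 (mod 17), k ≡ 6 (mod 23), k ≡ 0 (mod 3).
M = 17 × 23 × 3 = 1173. M₁ = 69, y₁ ≡ 1 (mod 17). M₂ = 51, y₂ ≡ 14 (mod 23). M₃ = 391, y₃ ≡ 1 (mod 3). k = 1×69×1 + 6×51×14 + 0×391×1 ≡ 834 (mod 1173)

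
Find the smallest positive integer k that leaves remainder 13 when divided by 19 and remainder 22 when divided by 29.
M = 19 × 29 = 551. M₁ = 29, y₁ ≡ 2 (mod 19). M₂ = 19, y₂ ≡ 26 (mod 29). k = 13×29×2 + 22×19×26 ≡ 51 (mod 551)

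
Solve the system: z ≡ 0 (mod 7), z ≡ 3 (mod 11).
M = 7 × 11 = 77. M₁ = 11, y₁ ≡ 2 (mod 7). M₂ = 7, y₂ ≡ 8 (mod 11). z = 0×11×2 + 3×7×8 ≡ 14 (mod 77)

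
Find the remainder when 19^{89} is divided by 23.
By Fermat: 19^{22} ≡ 1 mod 23. 89 = 4×22 + 1. So 19^{89} ≡ 19^{1} ≡ 19 mod 23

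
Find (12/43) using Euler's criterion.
(12/43) = 12^{21} mod 43 = -1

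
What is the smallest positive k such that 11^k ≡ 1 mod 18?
Powers of 11 mod 18: 11^1≡11, 11^2≡13, 11^3≡17, 11^4≡7, 11^5≡5, 11^6≡1. So the order of 11 is 6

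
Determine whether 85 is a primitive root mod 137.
ord_137(85) divides 136. For each prime q|136: 85^{68}≡136, 85^{8}≡133, none ≡ 1. So 85 has order 136 and is a primitive root mod 137.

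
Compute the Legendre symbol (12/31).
(12/31) = 12^{15} mod 31 = -1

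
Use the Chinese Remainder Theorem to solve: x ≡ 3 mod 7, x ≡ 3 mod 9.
M = 7 × 9 = 63. M₁ = 9, y₁ ≡ 4 mod 7. M₂ = 7, y₂ ≡ 4 mod 9. x = 3×9×4 + 3×7×4 ≡ 3 mod 63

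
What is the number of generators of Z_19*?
Number of primitive roots mod 19 = φ(p-1) = φ(18) = 6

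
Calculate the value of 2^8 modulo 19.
By repeated squaring mod 19: 2^{1}≡2, 2^{2}≡4, 2^{4}≡16, 2^{8}≡9. So 2^{8} ≡ 9 mod 19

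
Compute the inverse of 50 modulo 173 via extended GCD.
Extended GCD: 50(45) + 173(-13) = 1. So 50^(-1) ≡ 45 (mod 173). Verify: 50 × 45 = 2250 ≡ 1 (mod 173)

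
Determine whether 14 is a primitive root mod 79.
14^{26} ≡ 1 mod 79 and 26 < 78, so ord_79(14) = 26 ≠ 78 and 14 is not a primitive root.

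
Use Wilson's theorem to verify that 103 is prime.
(102)! mod 103 = 102. Since this equals -1 (mod 103), Wilson confirms 103 is prime.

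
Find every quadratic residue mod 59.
Quadratic residues modulo 59: {1, 3, 4, 5, 7, 9, 12, 15, 16, 17, 19, 20, 21, 22, 25, 26, 27, 28, 29, 35, 36, 41, 45, 46, 48, 49, 51, 53, 57}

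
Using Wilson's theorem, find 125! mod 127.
(126)! = (125)! × (126) ≡ -1 mod 127. So (125)! ≡ -1 × (126)^(-1) ≡ (-1)×(-1) = 1 mod 127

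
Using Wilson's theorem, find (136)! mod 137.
By Wilson's theorem, (136)! ≡ -1 ≡ 136 (mod 137)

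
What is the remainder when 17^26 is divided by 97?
By repeated squaring (mod 97): 17^{1}≡17, 17^{2}≡95, 17^{4}≡4, 17^{8}≡16, 17^{16}≡62. Then 17^{26} = 17^{16+8+2} ≡ 62 × 16 × 95 ≡ 53 (mod 97)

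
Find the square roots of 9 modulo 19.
The square roots of 9 mod 19 are 16 and 3. Verify: 16² = 256 ≡ 9 mod 19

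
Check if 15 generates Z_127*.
15^{63} ≡ 1 mod 127 and 63 < 126, so ord_127(15) = 63 ≠ 126 and 15 is not a primitive root.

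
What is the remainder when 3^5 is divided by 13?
By repeated squaring (mod 13): 3^{1}≡3, 3^{2}≡9, 3^{4}≡3. Then 3^{5} = 3^{4+1} ≡ 3 × 3 ≡ 9 (mod 13)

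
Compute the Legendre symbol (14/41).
(14/41) = 14^{20} mod 41 = -1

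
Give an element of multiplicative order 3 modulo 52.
9 has order 3 mod 52 since 9^{3} ≡ 1 (mod 52) and no smaller power works.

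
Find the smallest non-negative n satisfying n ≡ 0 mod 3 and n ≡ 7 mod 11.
M = 3 × 11 = 33. M₁ = 11, y₁ ≡ 2 mod 3. M₂ = 3, y₂ ≡ 4 mod 11. n = 0×11×2 + 7×3×4 ≡ 18 mod 33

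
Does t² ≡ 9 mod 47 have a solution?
By Euler's criterion: 9^{23} ≡ 1 mod 47. Since this equals 1, 9 is a QR.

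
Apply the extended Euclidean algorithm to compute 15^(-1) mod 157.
Extended GCD: 15(21) + 157(-2) = 1. So 15^(-1) ≡ 21 mod 157. Verify: 15 × 21 = 315 ≡ 1 mod 157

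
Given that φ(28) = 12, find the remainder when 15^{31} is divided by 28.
By Euler: 15^{12} ≡ 1 mod 28 since gcd(15, 28) = 1. 31 = 2×12 + 7. So 15^{31} ≡ 15^{7} ≡ 15 mod 28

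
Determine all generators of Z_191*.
There are φ(190) = 72 primitive roots mod 191: {19, 21, 22, 28, 29, 33, 35, 42, 44, 47, 53, 56, 57, 58, 61, 62, 63, 71, 73, 74, 76, 83, 87, 88, 89, 91, 93, 94, 95, 99, 101, 105, 106, 110, 111, 112, 113, 114, 116, 119, 123, 124, 126, 127, 131, 132, 137, 140, 141, 143, 145, 146, 148, 151, 157, 164, 165, 167, 168, 171, 173, 174, 175, 176, 178, 179, 181, 182, 183, 187, 188, 189}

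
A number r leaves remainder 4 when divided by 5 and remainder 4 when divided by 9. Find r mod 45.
M = 5 × 9 = 45. M₁ = 9, y₁ ≡ 4 mod 5. M₂ = 5, y₂ ≡ 2 mod 9. r = 4×9×4 + 4×5×2 ≡ 4 mod 45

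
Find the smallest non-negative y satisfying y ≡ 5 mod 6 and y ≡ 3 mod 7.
M = 6 × 7 = 42. M₁ = 7, y₁ ≡ 1 mod 6. M₂ = 6, y₂ ≡ 6 mod 7. y = 5×7×1 + 3×6×6 ≡ 17 mod 42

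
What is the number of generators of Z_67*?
There are φ(67-1) = φ(66) = 20 primitive roots modulo 67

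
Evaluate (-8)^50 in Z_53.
By repeated squaring (mod 53): (-8)^{1}≡45, (-8)^{2}≡11, (-8)^{4}≡15, (-8)^{8}≡13, (-8)^{16}≡10, (-8)^{32}≡47. Then (-8)^{50} = (-8)^{32+16+2} ≡ 47 × 10 × 11 ≡ 29 (mod 53)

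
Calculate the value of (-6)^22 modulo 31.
By repeated squaring (mod 31): (-6)^{1}≡25, (-6)^{2}≡5, (-6)^{4}≡25, (-6)^{8}≡5, (-6)^{16}≡25. Then (-6)^{22} = (-6)^{16+4+2} ≡ 25 × 25 × 5 ≡ 25 (mod 31)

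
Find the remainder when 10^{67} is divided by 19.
By Fermat: 10^{18} ≡ 1 mod 19. 67 = 3×18 + 13. So 10^{67} ≡ 10^{13} ≡ 13 mod 19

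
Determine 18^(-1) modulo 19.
Since 19 is prime, by Fermat 18^(-1) ≡ 18^{17} ≡ 18 (mod 19). Verify: 18 × 18 = 324 ≡ 1 (mod 19)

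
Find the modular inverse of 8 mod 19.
Since 19 is prime, by Fermat 8^(-1) ≡ 8^{17} ≡ 12 mod 19. Verify: 8 × 12 = 96 ≡ 1 mod 19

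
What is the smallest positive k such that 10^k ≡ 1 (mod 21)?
Powers of 10 mod 21: 10^1≡10, 10^2≡16, 10^3≡13, 10^4≡4, 10^5≡19, 10^6≡1. So the order of 10 is 6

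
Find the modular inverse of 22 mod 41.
Since 41 is prime, by Fermat 22^(-1) ≡ 22^{39} ≡ 28 (mod 41). Verify: 22 × 28 = 616 ≡ 1 (mod 41)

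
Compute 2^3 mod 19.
2^{3} = 8 ≡ 8 mod 19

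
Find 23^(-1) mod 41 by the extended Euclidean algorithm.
Extended GCD: 23(-16) + 41(9) = 1. So 23^(-1) ≡ -16 ≡ 25 mod 41. Verify: 23 × 25 = 575 ≡ 1 mod 41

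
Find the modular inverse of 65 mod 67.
Since 67 is prime, by Fermat 65^(-1) ≡ 65^{65} ≡ 33 mod 67. Verify: 65 × 33 = 2145 ≡ 1 mod 67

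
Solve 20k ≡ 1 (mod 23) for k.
Since 23 is prime, by Fermat 20^(-1) ≡ 20^{21} ≡ 15 (mod 23). Verify: 20 × 15 = 300 ≡ 1 (mod 23)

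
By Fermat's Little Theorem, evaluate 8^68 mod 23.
By Fermat: 8^{22} ≡ 1 (mod 23). 68 = 3×22 + 2. So 8^{68} ≡ 8^{2} ≡ 18 (mod 23)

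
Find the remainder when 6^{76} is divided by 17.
By Fermat: 6^{16} ≡ 1 (mod 17). 76 = 4×16 + 12. So 6^{76} ≡ 6^{12} ≡ 13 (mod 17)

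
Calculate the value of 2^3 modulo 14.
2^{3} = 8 ≡ 8 mod 14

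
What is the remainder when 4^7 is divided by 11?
By repeated squaring (mod 11): 4^{1}≡4, 4^{2}≡5, 4^{4}≡3. Then 4^{7} = 4^{4+2+1} ≡ 3 × 5 × 4 ≡ 5 (mod 11)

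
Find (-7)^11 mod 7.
By repeated squaring mod 7: (-7)^{1}≡0, (-7)^{2}≡0, (-7)^{4}≡0, (-7)^{8}≡0. Then (-7)^{11} = (-7)^{8+2+1} ≡ 0 × 0 × 0 ≡ 0 mod 7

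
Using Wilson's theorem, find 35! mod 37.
(36)! = (35)! × (36) ≡ -1 mod 37. So (35)! ≡ -1 × (36)^(-1) ≡ (-1)×(-1) = 1 mod 37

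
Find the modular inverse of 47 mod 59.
Since 59 is prime, by Fermat 47^(-1) ≡ 47^{57} ≡ 54 (mod 59). Verify: 47 × 54 = 2538 ≡ 1 (mod 59)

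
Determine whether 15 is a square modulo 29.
By Euler's criterion: 15^{14} ≡ 28 mod 29. Since this equals -1 (≡ 28), 15 is not a QR.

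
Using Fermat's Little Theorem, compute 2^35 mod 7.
By Fermat: 2^{6} ≡ 1 mod 7. 35 = 5×6 + 5. So 2^{35} ≡ 2^{5} ≡ 4 mod 7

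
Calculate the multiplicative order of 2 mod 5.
Powers of 2 mod 5: 2^1≡2, 2^2≡4, 2^3≡3, 2^4≡1. So the order of 2 is 4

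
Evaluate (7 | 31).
(7/31) = 7^{15} mod 31 = 1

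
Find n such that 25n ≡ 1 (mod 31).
Since 31 is prime, by Fermat 25^(-1) ≡ 25^{29} ≡ 5 (mod 31). Verify: 25 × 5 = 125 ≡ 1 (mod 31)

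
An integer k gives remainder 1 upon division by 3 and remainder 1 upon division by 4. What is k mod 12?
M = 3 × 4 = 12. M₁ = 4, y₁ ≡ 1 mod 3. M₂ = 3, y₂ ≡ 3 mod 4. k = 1×4×1 + 1×3×3 ≡ 1 mod 12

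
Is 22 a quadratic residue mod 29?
By Euler's criterion: 22^{14} ≡ 1 (mod 29). Since this equals 1, 22 is a QR.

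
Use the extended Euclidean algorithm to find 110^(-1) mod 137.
Extended GCD: 110(-66) + 137(53) = 1. So 110^(-1) ≡ -66 ≡ 71 (mod 137). Verify: 110 × 71 = 7810 ≡ 1 (mod 137)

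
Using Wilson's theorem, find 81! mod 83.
(82)! = (81)! × (82) ≡ -1 mod 83. So (81)! ≡ -1 × (82)^(-1) ≡ (-1)×(-1) = 1 mod 83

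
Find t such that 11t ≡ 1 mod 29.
Since 29 is prime, by Fermat 11^(-1) ≡ 11^{27} ≡ 8 mod 29. Verify: 11 × 8 = 88 ≡ 1 mod 29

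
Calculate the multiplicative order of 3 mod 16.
Powers of 3 mod 16: 3^1≡3, 3^2≡9, 3^3≡11, 3^4≡1. ord_16(3) = 4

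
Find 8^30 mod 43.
By repeated squaring mod 43: 8^{1}≡8, 8^{2}≡21, 8^{4}≡11, 8^{8}≡35, 8^{16}≡21. Then 8^{30} = 8^{16+8+4+2} ≡ 21 × 35 × 11 × 21 ≡ 21 mod 43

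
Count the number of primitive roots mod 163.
There are φ(163-1) = φ(162) = 54 primitive roots modulo 163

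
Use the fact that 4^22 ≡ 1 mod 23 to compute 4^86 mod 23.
By Fermat: 4^{22} ≡ 1 mod 23. 86 = 3×22 + 20. So 4^{86} ≡ 4^{20} ≡ 13 mod 23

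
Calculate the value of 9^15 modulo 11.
Using Fermat: 9^{10} ≡ 1 (mod 11). 15 ≡ 5 (mod 10). So 9^{15} ≡ 9^{5} ≡ 1 (mod 11)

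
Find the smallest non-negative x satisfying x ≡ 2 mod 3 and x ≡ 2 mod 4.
M = 3 × 4 = 12. M₁ = 4, y₁ ≡ 1 mod 3. M₂ = 3, y₂ ≡ 3 mod 4. x = 2×4×1 + 2×3×3 ≡ 2 mod 12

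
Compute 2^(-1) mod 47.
Since 47 is prime, by Fermat 2^(-1) ≡ 2^{45} ≡ 24 mod 47. Verify: 2 × 24 = 48 ≡ 1 mod 47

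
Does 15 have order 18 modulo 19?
ord_19(15) divides 18. For each prime q|18: 15^{9}≡18, 15^{6}≡11, none ≡ 1. So 15 has order 18 and is a primitive root mod 19.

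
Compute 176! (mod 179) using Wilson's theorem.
(178)! = (176)! × (177) × (178) ≡ -1 (mod 179). So (176)! ≡ -1 × [(178)(177)]^(-1) ≡ 89 (mod 179)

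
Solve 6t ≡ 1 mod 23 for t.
Since 23 is prime, by Fermat 6^(-1) ≡ 6^{21} ≡ 4 mod 23. Verify: 6 × 4 = 24 ≡ 1 mod 23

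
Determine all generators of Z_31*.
There are φ(30) = 8 primitive roots mod 31: {3, 11, 12, 13, 17, 21, 22, 24}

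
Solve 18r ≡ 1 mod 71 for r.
Since 71 is prime, by Fermat 18^(-1) ≡ 18^{69} ≡ 4 mod 71. Verify: 18 × 4 = 72 ≡ 1 mod 71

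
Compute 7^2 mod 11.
7^{2} = 49 ≡ 5 mod 11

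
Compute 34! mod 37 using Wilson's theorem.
(36)! = (34)! × (35) × (36) ≡ -1 mod 37. So (34)! ≡ -1 × [(36)(35)]^(-1) ≡ 18 mod 37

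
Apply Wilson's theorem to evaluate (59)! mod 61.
(60)! = (59)! × (60) ≡ -1 mod 61. So (59)! ≡ -1 × (60)^(-1) ≡ (-1)×(-1) = 1 mod 61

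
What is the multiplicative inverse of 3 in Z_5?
Since 5 is prime, by Fermat 3^(-1) ≡ 3^{3} ≡ 2 (mod 5). Verify: 3 × 2 = 6 ≡ 1 (mod 5)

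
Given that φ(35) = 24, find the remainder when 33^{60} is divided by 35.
By Euler: 33^{24} ≡ 1 mod 35 since gcd(33, 35) = 1. 60 = 2×24 + 12. So 33^{60} ≡ 33^{12} ≡ 1 mod 35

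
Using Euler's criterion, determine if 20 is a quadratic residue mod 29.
By Euler's criterion: 20^{14} ≡ 1 (mod 29). Since this equals 1, 20 is a QR.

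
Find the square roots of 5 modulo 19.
The square roots of 5 mod 19 are 9 and 10. Verify: 9² = 81 ≡ 5 mod 19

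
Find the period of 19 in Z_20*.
Powers of 19 mod 20: 19^1≡19, 19^2≡1. ord_20(19) = 2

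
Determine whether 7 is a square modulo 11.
By Euler's criterion: 7^{5} ≡ 10 (mod 11). Since this equals -1 (≡ 10), 7 is not a QR.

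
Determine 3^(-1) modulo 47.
Since 47 is prime, by Fermat 3^(-1) ≡ 3^{45} ≡ 16 mod 47. Verify: 3 × 16 = 48 ≡ 1 mod 47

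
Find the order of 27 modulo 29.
Powers of 27 mod 29: 27^1≡27, 27^2≡4, 27^3≡21, 27^4≡16, 27^5≡26, 27^6≡6, 27^7≡17, 27^8≡24, 27^9≡10, 27^10≡9, 27^11≡11, 27^12≡7, 27^13≡15, 27^14≡28, 27^15≡2, 27^16≡25, 27^17≡8, 27^18≡13, 27^19≡3, 27^20≡23, 27^21≡12, 27^22≡5, 27^23≡19, 27^24≡20, 27^25≡18, 27^26≡22, 27^27≡14, 27^28≡1. So the order of 27 is 28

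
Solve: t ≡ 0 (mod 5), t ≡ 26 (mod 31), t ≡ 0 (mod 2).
M = 5 × 31 × 2 = 310. M₁ = 62, y₁ ≡ 3 (mod 5). M₂ = 10, y₂ ≡ 28 (mod 31). M₃ = 155, y₃ ≡ 1 (mod 2). t = 0×62×3 + 26×10×28 + 0×155×1 ≡ 150 (mod 310)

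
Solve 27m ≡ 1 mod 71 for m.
Since 71 is prime, by Fermat 27^(-1) ≡ 27^{69} ≡ 50 mod 71. Verify: 27 × 50 = 1350 ≡ 1 mod 71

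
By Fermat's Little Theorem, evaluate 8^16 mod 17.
By Fermat's Little Theorem, 8^{16} ≡ 1 (mod 17) since 17 is prime and gcd(8, 17) = 1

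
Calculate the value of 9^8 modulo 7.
Using Fermat: 9^{6} ≡ 1 mod 7. 8 ≡ 2 mod 6. So 9^{8} ≡ 9^{2} ≡ 4 mod 7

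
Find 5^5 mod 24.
By repeated squaring mod 24: 5^{1}≡5, 5^{2}≡1, 5^{4}≡1. Then 5^{5} = 5^{4+1} ≡ 1 × 5 ≡ 5 mod 24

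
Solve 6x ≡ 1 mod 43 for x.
Since 43 is prime, by Fermat 6^(-1) ≡ 6^{41} ≡ 36 mod 43. Verify: 6 × 36 = 216 ≡ 1 mod 43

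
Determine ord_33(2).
Powers of 2 mod 33: 2^1≡2, 2^2≡4, 2^3≡8, 2^4≡16, 2^5≡32, 2^6≡31, 2^7≡29, 2^8≡25, 2^9≡17, 2^10≡1. So the order of 2 is 10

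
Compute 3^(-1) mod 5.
Since 5 is prime, by Fermat 3^(-1) ≡ 3^{3} ≡ 2 mod 5. Verify: 3 × 2 = 6 ≡ 1 mod 5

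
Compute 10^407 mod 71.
Using Fermat: 10^{70} ≡ 1 mod 71. 407 ≡ 57 mod 70. So 10^{407} ≡ 10^{57} ≡ 43 mod 71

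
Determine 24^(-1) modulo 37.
Since 37 is prime, by Fermat 24^(-1) ≡ 24^{35} ≡ 17 mod 37. Verify: 24 × 17 = 408 ≡ 1 mod 37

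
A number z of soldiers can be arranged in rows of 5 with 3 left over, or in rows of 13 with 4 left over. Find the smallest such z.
M = 5 × 13 = 65. M₁ = 13, y₁ ≡ 2 mod 5. M₂ = 5, y₂ ≡ 8 mod 13. z = 3×13×2 + 4×5×8 ≡ 43 mod 65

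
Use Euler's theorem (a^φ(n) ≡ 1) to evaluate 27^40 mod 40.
By Euler: 27^{16} ≡ 1 (mod 40) since gcd(27, 40) = 1. 40 = 2×16 + 8. So 27^{40} ≡ 27^{8} ≡ 1 (mod 40)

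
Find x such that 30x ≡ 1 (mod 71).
Since 71 is prime, by Fermat 30^(-1) ≡ 30^{69} ≡ 45 (mod 71). Verify: 30 × 45 = 1350 ≡ 1 (mod 71)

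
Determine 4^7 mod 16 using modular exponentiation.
By repeated squaring (mod 16): 4^{1}≡4, 4^{2}≡0, 4^{4}≡0. Then 4^{7} = 4^{4+2+1} ≡ 0 × 0 × 4 ≡ 0 (mod 16)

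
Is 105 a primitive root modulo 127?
105^{18} ≡ 1 (mod 127) and 18 < 126, so ord_127(105) = 18 ≠ 126 and 105 is not a primitive root.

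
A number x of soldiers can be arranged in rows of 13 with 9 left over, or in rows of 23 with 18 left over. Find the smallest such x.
M = 13 × 23 = 299. M₁ = 23, y₁ ≡ 4 (mod 13). M₂ = 13, y₂ ≡ 16 (mod 23). x = 9×23×4 + 18×13×16 ≡ 87 (mod 299)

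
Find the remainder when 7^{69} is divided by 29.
By Fermat: 7^{28} ≡ 1 (mod 29). 69 = 2×28 + 13. So 7^{69} ≡ 7^{13} ≡ 25 (mod 29)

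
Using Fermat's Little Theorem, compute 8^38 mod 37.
By Fermat: 8^{36} ≡ 1 (mod 37). So 8^{38} = 8^{36} · 8^{2} ≡ 8^{2} ≡ 27 (mod 37)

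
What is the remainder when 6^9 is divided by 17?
By repeated squaring (mod 17): 6^{1}≡6, 6^{2}≡2, 6^{4}≡4, 6^{8}≡16. Then 6^{9} = 6^{8+1} ≡ 16 × 6 ≡ 11 (mod 17)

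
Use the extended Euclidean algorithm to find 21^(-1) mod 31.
Extended GCD: 21(3) + 31(-2) = 1. So 21^(-1) ≡ 3 mod 31. Verify: 21 × 3 = 63 ≡ 1 mod 31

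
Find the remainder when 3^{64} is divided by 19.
By Fermat: 3^{18} ≡ 1 mod 19. 64 = 3×18 + 10. So 3^{64} ≡ 3^{10} ≡ 16 mod 19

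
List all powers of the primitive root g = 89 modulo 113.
89^1, 89^2, ..., 89^{112} mod 113: [89, 11, 75, 8, 34, 88, 35, 64, 46, 26, 54, 60, 29, 95, 93, 28, 6, 82, 66, 111, 48, 91, 76, 97, 45, 50, 43, 98, 21, 61, 5, 106, 55, 36, 40, 57, 101, 62, 94, 4, 17, 44, 74, 32, 23, 13, 27, 30, 71, 104, 103, 14, 3, 41, 33, 112, 24, 102, 38, 105, 79, 25, 78, 49, 67, 87, 59, 53, 84, 18, 20, 85, 107, 31, 47, 2, 65, 22, 37, 16, 68, 63, 70, 15, 92, 52, 108, 7, 58, 77, 73, 56, 12, 51, 19, 109, 96, 69, 39, 81, 90, 100, 86, 83, 42, 9, 10, 99, 110, 72, 80, 1]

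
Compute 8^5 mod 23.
By repeated squaring (mod 23): 8^{1}≡8, 8^{2}≡18, 8^{4}≡2. Then 8^{5} = 8^{4+1} ≡ 2 × 8 ≡ 16 (mod 23)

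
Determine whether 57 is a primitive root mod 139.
57^{23} ≡ 1 (mod 139) and 23 < 138, so ord_139(57) = 23 ≠ 138 and 57 is not a primitive root.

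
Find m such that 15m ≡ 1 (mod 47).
Since 47 is prime, by Fermat 15^(-1) ≡ 15^{45} ≡ 22 (mod 47). Verify: 15 × 22 = 330 ≡ 1 (mod 47)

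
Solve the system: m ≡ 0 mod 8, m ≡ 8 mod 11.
M = 8 × 11 = 88. M₁ = 11, y₁ ≡ 3 mod 8. M₂ = 8, y₂ ≡ 7 mod 11. m = 0×11×3 + 8×8×7 ≡ 8 mod 88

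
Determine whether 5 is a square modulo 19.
By Euler's criterion: 5^{9} ≡ 1 mod 19. Since this equals 1, 5 is a QR.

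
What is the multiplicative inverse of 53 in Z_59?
Since 59 is prime, by Fermat 53^(-1) ≡ 53^{57} ≡ 49 mod 59. Verify: 53 × 49 = 2597 ≡ 1 mod 59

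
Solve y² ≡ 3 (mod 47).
The square roots of 3 mod 47 are 12 and 35. Verify: 12² = 144 ≡ 3 (mod 47)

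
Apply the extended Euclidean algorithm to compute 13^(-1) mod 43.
Extended GCD: 13(10) + 43(-3) = 1. So 13^(-1) ≡ 10 (mod 43). Verify: 13 × 10 = 130 ≡ 1 (mod 43)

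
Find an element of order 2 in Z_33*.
10 has order 2 mod 33 since 10^{2} ≡ 1 mod 33 and no smaller power works.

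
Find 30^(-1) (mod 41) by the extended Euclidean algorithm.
Extended GCD: 30(-15) + 41(11) = 1. So 30^(-1) ≡ -15 ≡ 26 (mod 41). Verify: 30 × 26 = 780 ≡ 1 (mod 41)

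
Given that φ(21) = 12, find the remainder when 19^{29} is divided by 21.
By Euler: 19^{12} ≡ 1 (mod 21) since gcd(19, 21) = 1. 29 = 2×12 + 5. So 19^{29} ≡ 19^{5} ≡ 10 (mod 21)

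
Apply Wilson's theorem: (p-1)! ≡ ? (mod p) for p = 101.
By Wilson's theorem, (100)! ≡ -1 ≡ 100 (mod 101)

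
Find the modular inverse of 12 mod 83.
Since 83 is prime, by Fermat 12^(-1) ≡ 12^{81} ≡ 7 mod 83. Verify: 12 × 7 = 84 ≡ 1 mod 83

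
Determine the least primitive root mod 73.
g = 5. For each prime q|72: 5^{36}≡72, 5^{24}≡8, none ≡ 1, so ord_73(5) = 72 and 5 is a primitive root.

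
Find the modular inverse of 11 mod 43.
Since 43 is prime, by Fermat 11^(-1) ≡ 11^{41} ≡ 4 mod 43. Verify: 11 × 4 = 44 ≡ 1 mod 43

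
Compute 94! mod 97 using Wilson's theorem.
(96)! = (94)! × (95) × (96) ≡ -1 mod 97. So (94)! ≡ -1 × [(96)(95)]^(-1) ≡ 48 mod 97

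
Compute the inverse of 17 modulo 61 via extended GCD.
Extended GCD: 17(18) + 61(-5) = 1. So 17^(-1) ≡ 18 (mod 61). Verify: 17 × 18 = 306 ≡ 1 (mod 61)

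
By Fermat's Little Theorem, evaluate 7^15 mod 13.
By Fermat: 7^{12} ≡ 1 (mod 13). So 7^{15} = 7^{12} · 7^{3} ≡ 7^{3} ≡ 5 (mod 13)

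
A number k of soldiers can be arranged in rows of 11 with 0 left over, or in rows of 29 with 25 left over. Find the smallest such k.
M = 11 × 29 = 319. M₁ = 29, y₁ ≡ 8 (mod 11). M₂ = 11, y₂ ≡ 8 (mod 29). k = 0×29×8 + 25×11×8 ≡ 286 (mod 319)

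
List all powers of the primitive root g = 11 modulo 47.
11^1, 11^2, ..., 11^{46} mod 47: [11, 27, 15, 24, 29, 37, 31, 12, 38, 42, 39, 6, 19, 21, 43, 3, 33, 34, 45, 25, 40, 17, 46, 36, 20, 32, 23, 18, 10, 16, 35, 9, 5, 8, 41, 28, 26, 4, 44, 14, 13, 2, 22, 7, 30, 1]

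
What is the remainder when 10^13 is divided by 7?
Using Fermat: 10^{6} ≡ 1 (mod 7). 13 ≡ 1 (mod 6). So 10^{13} ≡ 10^{1} ≡ 3 (mod 7)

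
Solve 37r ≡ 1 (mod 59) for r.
Since 59 is prime, by Fermat 37^(-1) ≡ 37^{57} ≡ 8 (mod 59). Verify: 37 × 8 = 296 ≡ 1 (mod 59)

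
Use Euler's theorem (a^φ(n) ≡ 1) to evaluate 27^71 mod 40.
By Euler: 27^{16} ≡ 1 (mod 40) since gcd(27, 40) = 1. 71 = 4×16 + 7. So 27^{71} ≡ 27^{7} ≡ 3 (mod 40)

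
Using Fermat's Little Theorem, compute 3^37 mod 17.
By Fermat: 3^{16} ≡ 1 (mod 17). 37 = 2×16 + 5. So 3^{37} ≡ 3^{5} ≡ 5 (mod 17)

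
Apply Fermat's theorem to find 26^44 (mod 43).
By Fermat: 26^{42} ≡ 1 (mod 43). So 26^{44} = 26^{42} · 26^{2} ≡ 26^{2} ≡ 31 (mod 43)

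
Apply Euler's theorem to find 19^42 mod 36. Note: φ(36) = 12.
By Euler: 19^{12} ≡ 1 mod 36 since gcd(19, 36) = 1. 42 = 3×12 + 6. So 19^{42} ≡ 19^{6} ≡ 1 mod 36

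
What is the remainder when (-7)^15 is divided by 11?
Using Fermat: (-7)^{10} ≡ 1 mod 11. 15 ≡ 5 mod 10. So (-7)^{15} ≡ (-7)^{5} ≡ 1 mod 11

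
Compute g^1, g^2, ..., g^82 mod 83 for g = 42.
42^1, 42^2, ..., 42^{82} mod 83: [42, 21, 52, 26, 13, 48, 24, 12, 6, 3, 43, 63, 73, 78, 39, 61, 72, 36, 18, 9, 46, 23, 53, 68, 34, 17, 50, 25, 54, 27, 55, 69, 76, 38, 19, 51, 67, 75, 79, 81, 82, 41, 62, 31, 57, 70, 35, 59, 71, 77, 80, 40, 20, 10, 5, 44, 22, 11, 47, 65, 74, 37, 60, 30, 15, 49, 66, 33, 58, 29, 56, 28, 14, 7, 45, 64, 32, 16, 8, 4, 2, 1]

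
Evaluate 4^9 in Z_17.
By repeated squaring (mod 17): 4^{1}≡4, 4^{2}≡16, 4^{4}≡1, 4^{8}≡1. Then 4^{9} = 4^{8+1} ≡ 1 × 4 ≡ 4 (mod 17)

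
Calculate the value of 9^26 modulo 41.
By repeated squaring mod 41: 9^{1}≡9, 9^{2}≡40, 9^{4}≡1, 9^{8}≡1, 9^{16}≡1. Then 9^{26} = 9^{16+8+2} ≡ 1 × 1 × 40 ≡ 40 mod 41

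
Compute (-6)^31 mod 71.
By repeated squaring mod 71: (-6)^{1}≡65, (-6)^{2}≡36, (-6)^{4}≡18, (-6)^{8}≡40, (-6)^{16}≡38. Then (-6)^{31} = (-6)^{16+8+4+2+1} ≡ 38 × 40 × 18 × 36 × 65 ≡ 67 mod 71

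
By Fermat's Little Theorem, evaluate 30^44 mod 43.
By Fermat: 30^{42} ≡ 1 (mod 43). So 30^{44} = 30^{42} · 30^{2} ≡ 30^{2} ≡ 40 (mod 43)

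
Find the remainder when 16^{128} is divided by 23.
By Fermat: 16^{22} ≡ 1 (mod 23). 128 = 5×22 + 18. So 16^{128} ≡ 16^{18} ≡ 18 (mod 23)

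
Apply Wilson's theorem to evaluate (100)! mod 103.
(102)! = (100)! × (101) × (102) ≡ -1 (mod 103). So (100)! ≡ -1 × [(102)(101)]^(-1) ≡ 51 (mod 103)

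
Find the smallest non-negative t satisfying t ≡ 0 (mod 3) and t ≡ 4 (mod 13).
M = 3 × 13 = 39. M₁ = 13, y₁ ≡ 1 (mod 3). M₂ = 3, y₂ ≡ 9 (mod 13). t = 0×13×1 + 4×3×9 ≡ 30 (mod 39)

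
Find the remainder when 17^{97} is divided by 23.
By Fermat: 17^{22} ≡ 1 (mod 23). 97 = 4×22 + 9. So 17^{97} ≡ 17^{9} ≡ 7 (mod 23)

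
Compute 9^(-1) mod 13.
Since 13 is prime, by Fermat 9^(-1) ≡ 9^{11} ≡ 3 mod 13. Verify: 9 × 3 = 27 ≡ 1 mod 13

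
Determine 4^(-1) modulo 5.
Since 5 is prime, by Fermat 4^(-1) ≡ 4^{3} ≡ 4 (mod 5). Verify: 4 × 4 = 16 ≡ 1 (mod 5)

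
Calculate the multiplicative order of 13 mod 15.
Powers of 13 mod 15: 13^1≡13, 13^2≡4, 13^3≡7, 13^4≡1. Order = 4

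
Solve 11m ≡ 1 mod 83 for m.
Since 83 is prime, by Fermat 11^(-1) ≡ 11^{81} ≡ 68 mod 83. Verify: 11 × 68 = 748 ≡ 1 mod 83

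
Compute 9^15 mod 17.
By repeated squaring (mod 17): 9^{1}≡9, 9^{2}≡13, 9^{4}≡16, 9^{8}≡1. Then 9^{15} = 9^{8+4+2+1} ≡ 1 × 16 × 13 × 9 ≡ 2 (mod 17)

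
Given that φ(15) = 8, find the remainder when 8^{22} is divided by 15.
By Euler: 8^{8} ≡ 1 (mod 15) since gcd(8, 15) = 1. 22 = 2×8 + 6. So 8^{22} ≡ 8^{6} ≡ 4 (mod 15)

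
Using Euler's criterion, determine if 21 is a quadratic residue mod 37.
By Euler's criterion: 21^{18} ≡ 1 (mod 37). Since this equals 1, 21 is a QR.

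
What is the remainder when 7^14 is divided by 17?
By repeated squaring mod 17: 7^{1}≡7, 7^{2}≡15, 7^{4}≡4, 7^{8}≡16. Then 7^{14} = 7^{8+4+2} ≡ 16 × 4 × 15 ≡ 8 mod 17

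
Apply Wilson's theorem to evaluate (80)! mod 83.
(82)! = (80)! × (81) × (82) ≡ -1 (mod 83). So (80)! ≡ -1 × [(82)(81)]^(-1) ≡ 41 (mod 83)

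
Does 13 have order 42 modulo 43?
13^{21} ≡ 1 (mod 43) and 21 < 42, so ord_43(13) = 21 ≠ 42 and 13 is not a primitive root.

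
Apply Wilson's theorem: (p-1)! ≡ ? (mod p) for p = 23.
By Wilson's theorem, (22)! ≡ -1 ≡ 22 (mod 23)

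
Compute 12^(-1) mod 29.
Since 29 is prime, by Fermat 12^(-1) ≡ 12^{27} ≡ 17 mod 29. Verify: 12 × 17 = 204 ≡ 1 mod 29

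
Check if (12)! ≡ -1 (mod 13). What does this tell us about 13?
(12)! mod 13 = 12. Since this equals -1 (mod 13), Wilson confirms 13 is prime.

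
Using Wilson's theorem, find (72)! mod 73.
By Wilson's theorem, (72)! ≡ -1 ≡ 72 mod 73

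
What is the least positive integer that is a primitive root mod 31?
g = 3. Powers: [3, 9, 27, 19, 26, 16, 17, 20, 29, 25, ...] generates all 30 non-zero residues.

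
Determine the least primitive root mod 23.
g = 5. For each prime q|22: 5^{11}≡22, 5^{2}≡2, none ≡ 1, so ord_23(5) = 22 and 5 is a primitive root.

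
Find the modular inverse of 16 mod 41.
Since 41 is prime, by Fermat 16^(-1) ≡ 16^{39} ≡ 18 mod 41. Verify: 16 × 18 = 288 ≡ 1 mod 41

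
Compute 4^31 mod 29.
Using Fermat: 4^{28} ≡ 1 (mod 29). 31 ≡ 3 (mod 28). So 4^{31} ≡ 4^{3} ≡ 6 (mod 29)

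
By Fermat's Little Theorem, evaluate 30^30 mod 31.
By Fermat's Little Theorem, 30^{30} ≡ 1 mod 31 since 31 is prime and gcd(30, 31) = 1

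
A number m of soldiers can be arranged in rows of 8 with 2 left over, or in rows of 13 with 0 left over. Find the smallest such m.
M = 8 × 13 = 104. M₁ = 13, y₁ ≡ 5 (mod 8). M₂ = 8, y₂ ≡ 5 (mod 13). m = 2×13×5 + 0×8×5 ≡ 26 (mod 104)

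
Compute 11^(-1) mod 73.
Since 73 is prime, by Fermat 11^(-1) ≡ 11^{71} ≡ 20 mod 73. Verify: 11 × 20 = 220 ≡ 1 mod 73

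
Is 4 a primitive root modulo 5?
4^{2} ≡ 1 (mod 5) and 2 < 4, so ord_5(4) = 2 ≠ 4 and 4 is not a primitive root.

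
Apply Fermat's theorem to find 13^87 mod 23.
By Fermat: 13^{22} ≡ 1 mod 23. 87 = 3×22 + 21. So 13^{87} ≡ 13^{21} ≡ 16 mod 23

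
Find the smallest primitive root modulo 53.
g = 2. Powers: [2, 4, 8, 16, 32, 11, ...] generates all 52 non-zero residues.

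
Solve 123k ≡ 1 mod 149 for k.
Since 149 is prime, by Fermat 123^(-1) ≡ 123^{147} ≡ 63 mod 149. Verify: 123 × 63 = 7749 ≡ 1 mod 149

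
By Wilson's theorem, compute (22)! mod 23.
By Wilson's theorem, (22)! ≡ -1 ≡ 22 mod 23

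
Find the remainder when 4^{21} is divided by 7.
By Fermat: 4^{6} ≡ 1 (mod 7). 21 = 3×6 + 3. So 4^{21} ≡ 4^{3} ≡ 1 (mod 7)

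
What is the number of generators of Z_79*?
Number of primitive roots mod 79 = φ(p-1) = φ(78) = 24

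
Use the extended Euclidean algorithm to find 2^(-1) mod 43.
Extended GCD: 2(-21) + 43(1) = 1. So 2^(-1) ≡ -21 ≡ 22 (mod 43). Verify: 2 × 22 = 44 ≡ 1 (mod 43)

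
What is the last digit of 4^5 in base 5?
Using Fermat: 4^{4} ≡ 1 (mod 5). 5 ≡ 1 (mod 4). So 4^{5} ≡ 4^{1} ≡ 4 (mod 5)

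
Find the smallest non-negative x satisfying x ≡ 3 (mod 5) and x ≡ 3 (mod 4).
M = 5 × 4 = 20. M₁ = 4, y₁ ≡ 4 (mod 5). M₂ = 5, y₂ ≡ 1 (mod 4). x = 3×4×4 + 3×5×1 ≡ 3 (mod 20)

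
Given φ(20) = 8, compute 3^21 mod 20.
By Euler: 3^{8} ≡ 1 mod 20 since gcd(3, 20) = 1. 21 = 2×8 + 5. So 3^{21} ≡ 3^{5} ≡ 3 mod 20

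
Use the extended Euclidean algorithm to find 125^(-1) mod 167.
Extended GCD: 125(-4) + 167(3) = 1. So 125^(-1) ≡ -4 ≡ 163 mod 167. Verify: 125 × 163 = 20375 ≡ 1 mod 167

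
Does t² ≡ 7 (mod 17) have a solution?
By Euler's criterion: 7^{8} ≡ 16 (mod 17). Since this equals -1 (≡ 16), 7 is not a QR.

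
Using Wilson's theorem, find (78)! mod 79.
By Wilson's theorem, (78)! ≡ -1 ≡ 78 mod 79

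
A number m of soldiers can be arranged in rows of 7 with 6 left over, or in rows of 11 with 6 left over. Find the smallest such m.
M = 7 × 11 = 77. M₁ = 11, y₁ ≡ 2 mod 7. M₂ = 7, y₂ ≡ 8 mod 11. m = 6×11×2 + 6×7×8 ≡ 6 mod 77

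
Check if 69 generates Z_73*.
69^{18} ≡ 1 mod 73 and 18 < 72, so ord_73(69) = 18 ≠ 72 and 69 is not a primitive root.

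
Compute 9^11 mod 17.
By repeated squaring mod 17: 9^{1}≡9, 9^{2}≡13, 9^{4}≡16, 9^{8}≡1. Then 9^{11} = 9^{8+2+1} ≡ 1 × 13 × 9 ≡ 15 mod 17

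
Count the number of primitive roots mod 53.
There are φ(53-1) = φ(52) = 24 primitive roots modulo 53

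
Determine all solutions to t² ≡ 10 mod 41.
The square roots of 10 mod 41 are 16 and 25. Verify: 16² = 256 ≡ 10 mod 41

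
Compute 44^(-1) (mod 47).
Since 47 is prime, by Fermat 44^(-1) ≡ 44^{45} ≡ 31 (mod 47). Verify: 44 × 31 = 1364 ≡ 1 (mod 47)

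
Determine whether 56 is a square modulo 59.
By Euler's criterion: 56^{29} ≡ 58 (mod 59). Since this equals -1 (≡ 58), 56 is not a QR.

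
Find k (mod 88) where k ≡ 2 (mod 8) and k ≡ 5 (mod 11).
M = 8 × 11 = 88. M₁ = 11, y₁ ≡ 3 (mod 8). M₂ = 8, y₂ ≡ 7 (mod 11). k = 2×11×3 + 5×8×7 ≡ 82 (mod 88)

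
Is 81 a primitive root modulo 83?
81^{41} ≡ 1 mod 83 and 41 < 82, so ord_83(81) = 41 ≠ 82 and 81 is not a primitive root.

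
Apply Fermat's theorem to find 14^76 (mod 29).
By Fermat: 14^{28} ≡ 1 (mod 29). 76 = 2×28 + 20. So 14^{76} ≡ 14^{20} ≡ 24 (mod 29)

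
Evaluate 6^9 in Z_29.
By repeated squaring (mod 29): 6^{1}≡6, 6^{2}≡7, 6^{4}≡20, 6^{8}≡23. Then 6^{9} = 6^{8+1} ≡ 23 × 6 ≡ 22 (mod 29)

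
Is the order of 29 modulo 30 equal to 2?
Powers of 29 mod 30: 29^1≡29, 29^2≡1. First k with 29^k≡1 is k=2. Yes, ord_30(29) = 2.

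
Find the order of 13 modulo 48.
Powers of 13 mod 48: 13^1≡13, 13^2≡25, 13^3≡37, 13^4≡1. Order = 4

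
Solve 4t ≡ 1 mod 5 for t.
Since 5 is prime, by Fermat 4^(-1) ≡ 4^{3} ≡ 4 mod 5. Verify: 4 × 4 = 16 ≡ 1 mod 5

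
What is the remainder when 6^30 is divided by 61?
By repeated squaring mod 61: 6^{1}≡6, 6^{2}≡36, 6^{4}≡15, 6^{8}≡42, 6^{16}≡56. Then 6^{30} = 6^{16+8+4+2} ≡ 56 × 42 × 15 × 36 ≡ 60 mod 61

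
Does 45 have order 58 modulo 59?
45^{29} ≡ 1 (mod 59) and 29 < 58, so ord_59(45) = 29 ≠ 58 and 45 is not a primitive root.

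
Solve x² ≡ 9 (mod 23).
The square roots of 9 mod 23 are 3 and 20. Verify: 3² = 9 ≡ 9 (mod 23)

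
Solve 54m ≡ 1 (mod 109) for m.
Since 109 is prime, by Fermat 54^(-1) ≡ 54^{107} ≡ 107 (mod 109). Verify: 54 × 107 = 5778 ≡ 1 (mod 109)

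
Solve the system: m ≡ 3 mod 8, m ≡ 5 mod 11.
M = 8 × 11 = 88. M₁ = 11, y₁ ≡ 3 mod 8. M₂ = 8, y₂ ≡ 7 mod 11. m = 3×11×3 + 5×8×7 ≡ 27 mod 88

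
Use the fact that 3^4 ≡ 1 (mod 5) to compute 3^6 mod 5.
By Fermat: 3^{4} ≡ 1 (mod 5). So 3^{6} = 3^{4} · 3^{2} ≡ 3^{2} ≡ 4 (mod 5)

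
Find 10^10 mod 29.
By repeated squaring mod 29: 10^{1}≡10, 10^{2}≡13, 10^{4}≡24, 10^{8}≡25. Then 10^{10} = 10^{8+2} ≡ 25 × 13 ≡ 6 mod 29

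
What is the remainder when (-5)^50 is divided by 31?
Using Fermat: (-5)^{30} ≡ 1 (mod 31). 50 ≡ 20 (mod 30). So (-5)^{50} ≡ (-5)^{20} ≡ 25 (mod 31)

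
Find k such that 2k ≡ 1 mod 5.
Since 5 is prime, by Fermat 2^(-1) ≡ 2^{3} ≡ 3 mod 5. Verify: 2 × 3 = 6 ≡ 1 mod 5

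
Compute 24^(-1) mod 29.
Since 29 is prime, by Fermat 24^(-1) ≡ 24^{27} ≡ 23 mod 29. Verify: 24 × 23 = 552 ≡ 1 mod 29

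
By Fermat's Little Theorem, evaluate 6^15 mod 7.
By Fermat: 6^{6} ≡ 1 (mod 7). 15 = 2×6 + 3. So 6^{15} ≡ 6^{3} ≡ 6 (mod 7)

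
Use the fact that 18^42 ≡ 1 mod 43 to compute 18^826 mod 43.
By Fermat: 18^{42} ≡ 1 mod 43. 826 ≡ 28 mod 42. So 18^{826} ≡ 18^{28} ≡ 36 mod 43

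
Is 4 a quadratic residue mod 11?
By Euler's criterion: 4^{5} ≡ 1 (mod 11). Since this equals 1, 4 is a QR.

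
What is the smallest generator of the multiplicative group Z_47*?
g = 5. Powers: [5, 25, 31, 14, 23, 21, 11, 8, 40, 12, ...] generates all 46 non-zero residues.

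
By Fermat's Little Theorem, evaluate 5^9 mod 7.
By Fermat: 5^{6} ≡ 1 mod 7. So 5^{9} = 5^{6} · 5^{3} ≡ 5^{3} ≡ 6 mod 7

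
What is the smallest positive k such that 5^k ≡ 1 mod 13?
Powers of 5 mod 13: 5^1≡5, 5^2≡12, 5^3≡8, 5^4≡1. ord_13(5) = 4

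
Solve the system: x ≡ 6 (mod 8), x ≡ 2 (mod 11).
M = 8 × 11 = 88. M₁ = 11, y₁ ≡ 3 (mod 8). M₂ = 8, y₂ ≡ 7 (mod 11). x = 6×11×3 + 2×8×7 ≡ 46 (mod 88)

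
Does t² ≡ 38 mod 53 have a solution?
By Euler's criterion: 38^{26} ≡ 1 mod 53. Since this equals 1, 38 is a QR.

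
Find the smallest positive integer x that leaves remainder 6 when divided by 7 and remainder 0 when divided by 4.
M = 7 × 4 = 28. M₁ = 4, y₁ ≡ 2 mod 7. M₂ = 7, y₂ ≡ 3 mod 4. x = 6×4×2 + 0×7×3 ≡ 20 mod 28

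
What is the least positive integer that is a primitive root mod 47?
g = 5. Powers: [5, 25, 31, 14, 23, 21, 11, 8, 40, 12, ...] generates all 46 non-zero residues.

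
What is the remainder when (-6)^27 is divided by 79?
By repeated squaring (mod 79): (-6)^{1}≡73, (-6)^{2}≡36, (-6)^{4}≡32, (-6)^{8}≡76, (-6)^{16}≡9. Then (-6)^{27} = (-6)^{16+8+2+1} ≡ 9 × 76 × 36 × 73 ≡ 65 (mod 79)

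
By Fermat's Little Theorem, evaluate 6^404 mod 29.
By Fermat: 6^{28} ≡ 1 mod 29. 404 ≡ 12 mod 28. So 6^{404} ≡ 6^{12} ≡ 25 mod 29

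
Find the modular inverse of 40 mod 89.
Since 89 is prime, by Fermat 40^(-1) ≡ 40^{87} ≡ 69 mod 89. Verify: 40 × 69 = 2760 ≡ 1 mod 89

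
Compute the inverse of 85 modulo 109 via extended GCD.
Extended GCD: 85(-50) + 109(39) = 1. So 85^(-1) ≡ -50 ≡ 59 mod 109. Verify: 85 × 59 = 5015 ≡ 1 mod 109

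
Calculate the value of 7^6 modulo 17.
By repeated squaring (mod 17): 7^{1}≡7, 7^{2}≡15, 7^{4}≡4. Then 7^{6} = 7^{4+2} ≡ 4 × 15 ≡ 9 (mod 17)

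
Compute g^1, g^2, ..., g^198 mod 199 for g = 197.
197^1, 197^2, ..., 197^{198} mod 199: [197, 4, 191, 16, 167, 64, 71, 57, 85, 29, 141, 116, 166, 66, 67, 65, 69, 61, 77, 45, 109, 180, 38, 123, 152, 94, 11, 177, 44, 111, 176, 46, 107, 184, 30, 139, 120, 158, 82, 35, 129, 140, 118, 162, 74, 51, 97, 5, 189, 20, 159, 80, 39, 121, 156, 86, 27, 145, 108, 182, 34, 131, 136, 126, 146, 106, 186, 26, 147, 104, 190, 18, 163, 72, 55, 89, 21, 157, 84, 31, 137, 124, 150, 98, 3, 193, 12, 175, 48, 103, 192, 14, 171, 56, 87, 25, 149, 100, 198, 2, 195, 8, 183, 32, 135, 128, 142, 114, 170, 58, 83, 33, 133, 132, 134, 130, 138, 122, 154, 90, 19, 161, 76, 47, 105, 188, 22, 155, 88, 23, 153, 92, 15, 169, 60, 79, 41, 117, 164, 70, 59, 81, 37, 125, 148, 102, 194, 10, 179, 40, 119, 160, 78, 43, 113, 172, 54, 91, 17, 165, 68, 63, 73, 53, 93, 13, 173, 52, 95, 9, 181, 36, 127, 144, 110, 178, 42, 115, 168, 62, 75, 49, 101, 196, 6, 187, 24, 151, 96, 7, 185, 28, 143, 112, 174, 50, 99, 1]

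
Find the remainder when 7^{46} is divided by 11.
By Fermat: 7^{10} ≡ 1 mod 11. 46 = 4×10 + 6. So 7^{46} ≡ 7^{6} ≡ 4 mod 11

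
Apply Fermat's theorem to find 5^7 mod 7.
By Fermat: 5^{6} ≡ 1 mod 7. So 5^{7} = 5^{6} · 5^{1} ≡ 5^{1} ≡ 5 mod 7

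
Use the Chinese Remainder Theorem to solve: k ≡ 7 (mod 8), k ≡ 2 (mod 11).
M = 8 × 11 = 88. M₁ = 11, y₁ ≡ 3 (mod 8). M₂ = 8, y₂ ≡ 7 (mod 11). k = 7×11×3 + 2×8×7 ≡ 79 (mod 88)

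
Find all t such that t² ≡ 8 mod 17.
The square roots of 8 mod 17 are 12 and 5. Verify: 12² = 144 ≡ 8 mod 17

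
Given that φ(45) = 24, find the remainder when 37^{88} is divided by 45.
By Euler: 37^{24} ≡ 1 mod 45 since gcd(37, 45) = 1. 88 = 3×24 + 16. So 37^{88} ≡ 37^{16} ≡ 1 mod 45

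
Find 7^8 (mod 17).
By repeated squaring (mod 17): 7^{1}≡7, 7^{2}≡15, 7^{4}≡4, 7^{8}≡16. So 7^{8} ≡ 16 (mod 17)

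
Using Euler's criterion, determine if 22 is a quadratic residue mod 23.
By Euler's criterion: 22^{11} ≡ 22 mod 23. Since this equals -1 (≡ 22), 22 is not a QR.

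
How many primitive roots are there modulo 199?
A prime p has φ(p-1) primitive roots; here φ(198) = 60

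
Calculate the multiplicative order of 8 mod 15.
Powers of 8 mod 15: 8^1≡8, 8^2≡4, 8^3≡2, 8^4≡1. ord_15(8) = 4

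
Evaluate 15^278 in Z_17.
Using Fermat: 15^{16} ≡ 1 (mod 17). 278 ≡ 6 (mod 16). So 15^{278} ≡ 15^{6} ≡ 13 (mod 17)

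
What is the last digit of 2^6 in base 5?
Using Fermat: 2^{4} ≡ 1 (mod 5). 6 ≡ 2 (mod 4). So 2^{6} ≡ 2^{2} ≡ 4 (mod 5)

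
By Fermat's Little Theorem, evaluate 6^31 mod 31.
By Fermat: 6^{30} ≡ 1 mod 31. So 6^{31} = 6^{30} · 6^{1} ≡ 6^{1} ≡ 6 mod 31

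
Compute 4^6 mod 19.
By repeated squaring mod 19: 4^{1}≡4, 4^{2}≡16, 4^{4}≡9. Then 4^{6} = 4^{4+2} ≡ 9 × 16 ≡ 11 mod 19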